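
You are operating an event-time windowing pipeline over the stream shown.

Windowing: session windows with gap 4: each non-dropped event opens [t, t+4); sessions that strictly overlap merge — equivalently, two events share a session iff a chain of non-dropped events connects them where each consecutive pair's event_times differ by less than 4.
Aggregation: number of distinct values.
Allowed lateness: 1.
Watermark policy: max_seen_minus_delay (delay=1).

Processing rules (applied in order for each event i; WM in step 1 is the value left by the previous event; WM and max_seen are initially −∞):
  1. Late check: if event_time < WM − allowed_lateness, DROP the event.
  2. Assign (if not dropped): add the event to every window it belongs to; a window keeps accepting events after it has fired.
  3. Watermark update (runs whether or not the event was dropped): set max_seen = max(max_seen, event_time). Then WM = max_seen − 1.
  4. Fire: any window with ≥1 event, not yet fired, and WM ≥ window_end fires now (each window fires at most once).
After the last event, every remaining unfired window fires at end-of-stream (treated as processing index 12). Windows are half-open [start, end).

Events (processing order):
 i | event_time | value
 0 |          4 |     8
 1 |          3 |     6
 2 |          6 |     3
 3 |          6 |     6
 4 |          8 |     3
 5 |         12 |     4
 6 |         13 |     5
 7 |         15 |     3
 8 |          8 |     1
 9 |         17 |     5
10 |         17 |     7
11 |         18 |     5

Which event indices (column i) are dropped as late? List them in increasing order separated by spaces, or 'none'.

i=0 t=4 v=8: → [4,8); WM=3
i=1 t=3 v=6: → [3,8); WM=3
i=2 t=6 v=3: → [3,10); WM=5
i=3 t=6 v=6: → [3,10); WM=5
i=4 t=8 v=3: → [3,12); WM=7
i=5 t=12 v=4: → [12,16); WM=11
i=6 t=13 v=5: → [12,17); WM=12
i=7 t=15 v=3: → [12,19); WM=14
i=8 t=8 v=1: DROP (t<14-1); WM=14
i=9 t=17 v=5: → [12,21); WM=16
i=10 t=17 v=7: → [12,21); WM=16
i=11 t=18 v=5: → [12,22); WM=17

8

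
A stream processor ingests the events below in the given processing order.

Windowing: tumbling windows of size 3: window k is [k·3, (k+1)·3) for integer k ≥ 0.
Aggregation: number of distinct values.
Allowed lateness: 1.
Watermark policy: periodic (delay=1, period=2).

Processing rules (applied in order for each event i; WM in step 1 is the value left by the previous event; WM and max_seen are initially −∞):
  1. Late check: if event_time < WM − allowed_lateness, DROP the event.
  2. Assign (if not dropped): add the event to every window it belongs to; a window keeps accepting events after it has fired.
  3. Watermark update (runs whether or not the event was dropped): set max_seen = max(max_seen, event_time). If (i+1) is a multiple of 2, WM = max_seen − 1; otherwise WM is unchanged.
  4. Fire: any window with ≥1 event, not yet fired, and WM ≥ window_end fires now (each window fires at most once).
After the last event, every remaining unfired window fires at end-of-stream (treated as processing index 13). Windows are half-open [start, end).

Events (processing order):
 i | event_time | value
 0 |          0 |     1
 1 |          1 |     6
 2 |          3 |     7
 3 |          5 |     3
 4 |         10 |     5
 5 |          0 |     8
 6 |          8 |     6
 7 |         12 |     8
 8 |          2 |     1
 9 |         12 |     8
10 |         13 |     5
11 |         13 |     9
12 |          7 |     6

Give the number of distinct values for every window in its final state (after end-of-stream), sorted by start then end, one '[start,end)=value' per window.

[0,3)=2 [3,6)=2 [6,9)=1 [9,12)=1 [12,15)=3

i=0 t=0 v=1: → [0,3); WM=−∞
i=1 t=1 v=6: → [0,3); WM=0
i=2 t=3 v=7: → [3,6); WM=0
i=3 t=5 v=3: → [3,6); WM=4; [0,3) fires=2
i=4 t=10 v=5: → [9,12); WM=4
i=5 t=0 v=8: DROP (t<4-1); WM=9; [3,6) fires=2
i=6 t=8 v=6: → [6,9); WM=9; [6,9) fires=1
i=7 t=12 v=8: → [12,15); WM=11
i=8 t=2 v=1: DROP (t<11-1); WM=11
i=9 t=12 v=8: → [12,15); WM=11
i=10 t=13 v=5: → [12,15); WM=11
i=11 t=13 v=9: → [12,15); WM=12; [9,12) fires=1
i=12 t=7 v=6: DROP (t<12-1); WM=12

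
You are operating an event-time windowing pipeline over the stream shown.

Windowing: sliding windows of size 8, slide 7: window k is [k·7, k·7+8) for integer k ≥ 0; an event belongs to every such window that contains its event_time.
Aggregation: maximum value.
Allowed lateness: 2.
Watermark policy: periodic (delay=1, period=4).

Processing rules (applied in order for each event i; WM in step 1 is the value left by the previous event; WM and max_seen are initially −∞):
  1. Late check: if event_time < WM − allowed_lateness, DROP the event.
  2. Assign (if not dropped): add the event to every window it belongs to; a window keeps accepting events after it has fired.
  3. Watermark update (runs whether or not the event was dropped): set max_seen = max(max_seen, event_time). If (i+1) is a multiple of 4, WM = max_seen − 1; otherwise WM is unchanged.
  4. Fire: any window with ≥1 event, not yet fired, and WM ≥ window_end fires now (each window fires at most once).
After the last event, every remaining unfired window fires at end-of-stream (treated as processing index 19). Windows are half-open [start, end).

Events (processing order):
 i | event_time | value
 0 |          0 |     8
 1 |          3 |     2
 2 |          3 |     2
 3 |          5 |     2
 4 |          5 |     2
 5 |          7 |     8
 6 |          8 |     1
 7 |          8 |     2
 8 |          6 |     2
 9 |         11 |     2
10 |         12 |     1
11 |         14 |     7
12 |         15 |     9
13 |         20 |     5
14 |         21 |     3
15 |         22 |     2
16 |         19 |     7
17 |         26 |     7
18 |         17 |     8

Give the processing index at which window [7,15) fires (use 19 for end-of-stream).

15

i=0 t=0 v=8: → [0,8); WM=−∞
i=1 t=3 v=2: → [0,8); WM=−∞
i=2 t=3 v=2: → [0,8); WM=−∞
i=3 t=5 v=2: → [0,8); WM=4
i=4 t=5 v=2: → [0,8); WM=4
i=5 t=7 v=8: → [7,15),[0,8); WM=4
i=6 t=8 v=1: → [7,15); WM=4
i=7 t=8 v=2: → [7,15); WM=7
i=8 t=6 v=2: → [0,8); WM=7
i=9 t=11 v=2: → [7,15); WM=7
i=10 t=12 v=1: → [7,15); WM=7
i=11 t=14 v=7: → [14,22),[7,15); WM=13; [0,8) fires=8
i=12 t=15 v=9: → [14,22); WM=13
i=13 t=20 v=5: → [14,22); WM=13
i=14 t=21 v=3: → [21,29),[14,22); WM=13
i=15 t=22 v=2: → [21,29); WM=21; [7,15) fires=8
i=16 t=19 v=7: → [14,22); WM=21
i=17 t=26 v=7: → [21,29); WM=21
i=18 t=17 v=8: DROP (t<21-2); WM=21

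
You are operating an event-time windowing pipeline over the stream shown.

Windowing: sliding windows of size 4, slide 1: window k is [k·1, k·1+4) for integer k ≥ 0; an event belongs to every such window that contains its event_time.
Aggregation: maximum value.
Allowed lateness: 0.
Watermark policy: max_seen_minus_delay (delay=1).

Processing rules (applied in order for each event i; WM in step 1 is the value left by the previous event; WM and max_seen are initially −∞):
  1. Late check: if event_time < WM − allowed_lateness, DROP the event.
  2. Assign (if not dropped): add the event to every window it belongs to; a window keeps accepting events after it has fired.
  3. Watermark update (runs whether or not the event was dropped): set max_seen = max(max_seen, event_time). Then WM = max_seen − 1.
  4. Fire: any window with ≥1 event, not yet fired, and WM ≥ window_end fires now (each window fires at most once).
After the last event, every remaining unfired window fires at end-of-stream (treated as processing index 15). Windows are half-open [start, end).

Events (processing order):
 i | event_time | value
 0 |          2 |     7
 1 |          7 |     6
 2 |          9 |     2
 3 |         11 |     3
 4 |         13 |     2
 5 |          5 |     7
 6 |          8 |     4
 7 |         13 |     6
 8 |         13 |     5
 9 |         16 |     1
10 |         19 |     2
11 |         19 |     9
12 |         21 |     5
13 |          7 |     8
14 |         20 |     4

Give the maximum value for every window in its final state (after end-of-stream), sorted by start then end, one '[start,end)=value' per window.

[0,4)=7 [1,5)=7 [2,6)=7 [4,8)=6 [5,9)=6 [6,10)=6 [7,11)=6 [8,12)=3 [9,13)=3 [10,14)=6 [11,15)=6 [12,16)=6 [13,17)=6 [14,18)=1 [15,19)=1 [16,20)=9 [17,21)=9 [18,22)=9 [19,23)=9 [20,24)=5 [21,25)=5

i=0 t=2 v=7: → [2,6),[1,5),[0,4); WM=1
i=1 t=7 v=6: → [7,11),[6,10),[5,9),[4,8); WM=6; [0,4) fires=7 [1,5) fires=7 [2,6) fires=7
i=2 t=9 v=2: → [9,13),[8,12),[7,11),[6,10); WM=8; [4,8) fires=6
i=3 t=11 v=3: → [11,15),[10,14),[9,13),[8,12); WM=10; [5,9) fires=6 [6,10) fires=6
i=4 t=13 v=2: → [13,17),[12,16),[11,15),[10,14); WM=12; [7,11) fires=6 [8,12) fires=3
i=5 t=5 v=7: DROP (t<12-0); WM=12
i=6 t=8 v=4: DROP (t<12-0); WM=12
i=7 t=13 v=6: → [13,17),[12,16),[11,15),[10,14); WM=12
i=8 t=13 v=5: → [13,17),[12,16),[11,15),[10,14); WM=12
i=9 t=16 v=1: → [16,20),[15,19),[14,18),[13,17); WM=15; [9,13) fires=3 [10,14) fires=6 [11,15) fires=6
i=10 t=19 v=2: → [19,23),[18,22),[17,21),[16,20); WM=18; [12,16) fires=6 [13,17) fires=6 [14,18) fires=1
i=11 t=19 v=9: → [19,23),[18,22),[17,21),[16,20); WM=18
i=12 t=21 v=5: → [21,25),[20,24),[19,23),[18,22); WM=20; [15,19) fires=1 [16,20) fires=9
i=13 t=7 v=8: DROP (t<20-0); WM=20
i=14 t=20 v=4: → [20,24),[19,23),[18,22),[17,21); WM=20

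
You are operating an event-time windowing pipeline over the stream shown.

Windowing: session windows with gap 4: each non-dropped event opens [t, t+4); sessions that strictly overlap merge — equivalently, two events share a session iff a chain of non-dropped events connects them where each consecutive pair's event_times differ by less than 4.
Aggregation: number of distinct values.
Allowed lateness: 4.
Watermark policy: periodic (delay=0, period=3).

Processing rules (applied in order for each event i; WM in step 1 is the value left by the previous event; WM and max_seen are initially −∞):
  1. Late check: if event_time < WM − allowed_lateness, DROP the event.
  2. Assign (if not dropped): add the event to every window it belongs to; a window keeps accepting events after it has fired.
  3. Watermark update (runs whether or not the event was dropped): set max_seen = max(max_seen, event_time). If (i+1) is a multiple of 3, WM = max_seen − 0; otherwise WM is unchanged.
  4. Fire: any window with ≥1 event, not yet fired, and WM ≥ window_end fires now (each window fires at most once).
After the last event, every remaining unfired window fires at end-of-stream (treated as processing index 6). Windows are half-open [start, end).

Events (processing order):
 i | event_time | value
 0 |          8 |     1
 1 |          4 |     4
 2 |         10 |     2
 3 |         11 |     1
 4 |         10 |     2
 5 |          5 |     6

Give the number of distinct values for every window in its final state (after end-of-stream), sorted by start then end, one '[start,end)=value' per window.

[4,8)=1 [8,15)=2

i=0 t=8 v=1: → [8,12); WM=−∞
i=1 t=4 v=4: → [4,8); WM=−∞
i=2 t=10 v=2: → [8,14); WM=10
i=3 t=11 v=1: → [8,15); WM=10
i=4 t=10 v=2: → [8,15); WM=10
i=5 t=5 v=6: DROP (t<10-4); WM=11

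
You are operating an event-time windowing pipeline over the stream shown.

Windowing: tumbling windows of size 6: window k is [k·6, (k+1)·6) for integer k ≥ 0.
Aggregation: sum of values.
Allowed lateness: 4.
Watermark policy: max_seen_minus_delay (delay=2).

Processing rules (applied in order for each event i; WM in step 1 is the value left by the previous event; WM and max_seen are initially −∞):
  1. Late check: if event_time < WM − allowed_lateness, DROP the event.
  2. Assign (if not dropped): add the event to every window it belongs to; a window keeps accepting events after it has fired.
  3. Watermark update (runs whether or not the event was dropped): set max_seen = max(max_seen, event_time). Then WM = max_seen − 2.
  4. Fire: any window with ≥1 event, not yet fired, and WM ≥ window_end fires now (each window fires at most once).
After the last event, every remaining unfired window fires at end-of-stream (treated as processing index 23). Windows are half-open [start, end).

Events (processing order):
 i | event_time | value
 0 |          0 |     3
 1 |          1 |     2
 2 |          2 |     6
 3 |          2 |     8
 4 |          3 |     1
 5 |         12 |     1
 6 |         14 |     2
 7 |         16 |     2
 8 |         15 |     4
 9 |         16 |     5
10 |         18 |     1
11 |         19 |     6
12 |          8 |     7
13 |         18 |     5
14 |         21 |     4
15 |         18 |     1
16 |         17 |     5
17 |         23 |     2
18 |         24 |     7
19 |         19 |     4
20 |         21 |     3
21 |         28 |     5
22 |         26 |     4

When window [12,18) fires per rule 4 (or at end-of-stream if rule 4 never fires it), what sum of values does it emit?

14

i=0 t=0 v=3: → [0,6); WM=-2
i=1 t=1 v=2: → [0,6); WM=-1
i=2 t=2 v=6: → [0,6); WM=0
i=3 t=2 v=8: → [0,6); WM=0
i=4 t=3 v=1: → [0,6); WM=1
i=5 t=12 v=1: → [12,18); WM=10; [0,6) fires=20
i=6 t=14 v=2: → [12,18); WM=12
i=7 t=16 v=2: → [12,18); WM=14
i=8 t=15 v=4: → [12,18); WM=14
i=9 t=16 v=5: → [12,18); WM=14
i=10 t=18 v=1: → [18,24); WM=16
i=11 t=19 v=6: → [18,24); WM=17
i=12 t=8 v=7: DROP (t<17-4); WM=17
i=13 t=18 v=5: → [18,24); WM=17
i=14 t=21 v=4: → [18,24); WM=19; [12,18) fires=14
i=15 t=18 v=1: → [18,24); WM=19
i=16 t=17 v=5: → [12,18); WM=19
i=17 t=23 v=2: → [18,24); WM=21
i=18 t=24 v=7: → [24,30); WM=22
i=19 t=19 v=4: → [18,24); WM=22
i=20 t=21 v=3: → [18,24); WM=22
i=21 t=28 v=5: → [24,30); WM=26; [18,24) fires=26
i=22 t=26 v=4: → [24,30); WM=26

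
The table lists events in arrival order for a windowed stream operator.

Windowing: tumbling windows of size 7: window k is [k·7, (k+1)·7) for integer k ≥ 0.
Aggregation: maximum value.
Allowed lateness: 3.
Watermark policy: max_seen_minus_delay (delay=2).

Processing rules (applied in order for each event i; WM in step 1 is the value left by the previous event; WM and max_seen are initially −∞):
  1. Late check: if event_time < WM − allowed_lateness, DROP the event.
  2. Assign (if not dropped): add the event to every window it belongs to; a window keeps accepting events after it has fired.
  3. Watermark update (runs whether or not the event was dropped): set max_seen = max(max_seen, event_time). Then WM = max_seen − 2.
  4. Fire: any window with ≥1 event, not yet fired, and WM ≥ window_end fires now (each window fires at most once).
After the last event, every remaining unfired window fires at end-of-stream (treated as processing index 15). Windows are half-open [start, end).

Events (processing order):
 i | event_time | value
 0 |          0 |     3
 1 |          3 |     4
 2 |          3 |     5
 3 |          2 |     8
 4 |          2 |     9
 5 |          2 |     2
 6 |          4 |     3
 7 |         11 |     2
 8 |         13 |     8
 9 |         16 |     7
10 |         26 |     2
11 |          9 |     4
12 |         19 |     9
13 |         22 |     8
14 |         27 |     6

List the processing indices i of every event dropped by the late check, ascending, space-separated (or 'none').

11 12

i=0 t=0 v=3: → [0,7); WM=-2
i=1 t=3 v=4: → [0,7); WM=1
i=2 t=3 v=5: → [0,7); WM=1
i=3 t=2 v=8: → [0,7); WM=1
i=4 t=2 v=9: → [0,7); WM=1
i=5 t=2 v=2: → [0,7); WM=1
i=6 t=4 v=3: → [0,7); WM=2
i=7 t=11 v=2: → [7,14); WM=9; [0,7) fires=9
i=8 t=13 v=8: → [7,14); WM=11
i=9 t=16 v=7: → [14,21); WM=14; [7,14) fires=8
i=10 t=26 v=2: → [21,28); WM=24; [14,21) fires=7
i=11 t=9 v=4: DROP (t<24-3); WM=24
i=12 t=19 v=9: DROP (t<24-3); WM=24
i=13 t=22 v=8: → [21,28); WM=24
i=14 t=27 v=6: → [21,28); WM=25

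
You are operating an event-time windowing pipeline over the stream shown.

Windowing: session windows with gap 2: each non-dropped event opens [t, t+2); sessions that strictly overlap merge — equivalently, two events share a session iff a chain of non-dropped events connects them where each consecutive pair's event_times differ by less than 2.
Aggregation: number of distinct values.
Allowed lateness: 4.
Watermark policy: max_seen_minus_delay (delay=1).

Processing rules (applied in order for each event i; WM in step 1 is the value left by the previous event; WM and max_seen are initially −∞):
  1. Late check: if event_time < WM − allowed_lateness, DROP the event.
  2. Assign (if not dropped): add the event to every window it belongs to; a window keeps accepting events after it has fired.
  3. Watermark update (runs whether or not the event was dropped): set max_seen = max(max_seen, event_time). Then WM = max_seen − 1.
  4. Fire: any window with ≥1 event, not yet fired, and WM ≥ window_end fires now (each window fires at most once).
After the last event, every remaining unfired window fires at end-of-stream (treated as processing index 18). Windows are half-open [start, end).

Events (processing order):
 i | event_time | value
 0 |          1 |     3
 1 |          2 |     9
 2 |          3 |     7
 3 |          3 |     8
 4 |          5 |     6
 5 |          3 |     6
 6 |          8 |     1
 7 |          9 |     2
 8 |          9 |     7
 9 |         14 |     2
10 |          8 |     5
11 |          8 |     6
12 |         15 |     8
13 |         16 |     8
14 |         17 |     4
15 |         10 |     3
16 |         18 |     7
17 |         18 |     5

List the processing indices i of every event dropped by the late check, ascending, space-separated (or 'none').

10 11 15

i=0 t=1 v=3: → [1,3); WM=0
i=1 t=2 v=9: → [1,4); WM=1
i=2 t=3 v=7: → [1,5); WM=2
i=3 t=3 v=8: → [1,5); WM=2
i=4 t=5 v=6: → [5,7); WM=4
i=5 t=3 v=6: → [1,5); WM=4
i=6 t=8 v=1: → [8,10); WM=7
i=7 t=9 v=2: → [8,11); WM=8
i=8 t=9 v=7: → [8,11); WM=8
i=9 t=14 v=2: → [14,16); WM=13
i=10 t=8 v=5: DROP (t<13-4); WM=13
i=11 t=8 v=6: DROP (t<13-4); WM=13
i=12 t=15 v=8: → [14,17); WM=14
i=13 t=16 v=8: → [14,18); WM=15
i=14 t=17 v=4: → [14,19); WM=16
i=15 t=10 v=3: DROP (t<16-4); WM=16
i=16 t=18 v=7: → [14,20); WM=17
i=17 t=18 v=5: → [14,20); WM=17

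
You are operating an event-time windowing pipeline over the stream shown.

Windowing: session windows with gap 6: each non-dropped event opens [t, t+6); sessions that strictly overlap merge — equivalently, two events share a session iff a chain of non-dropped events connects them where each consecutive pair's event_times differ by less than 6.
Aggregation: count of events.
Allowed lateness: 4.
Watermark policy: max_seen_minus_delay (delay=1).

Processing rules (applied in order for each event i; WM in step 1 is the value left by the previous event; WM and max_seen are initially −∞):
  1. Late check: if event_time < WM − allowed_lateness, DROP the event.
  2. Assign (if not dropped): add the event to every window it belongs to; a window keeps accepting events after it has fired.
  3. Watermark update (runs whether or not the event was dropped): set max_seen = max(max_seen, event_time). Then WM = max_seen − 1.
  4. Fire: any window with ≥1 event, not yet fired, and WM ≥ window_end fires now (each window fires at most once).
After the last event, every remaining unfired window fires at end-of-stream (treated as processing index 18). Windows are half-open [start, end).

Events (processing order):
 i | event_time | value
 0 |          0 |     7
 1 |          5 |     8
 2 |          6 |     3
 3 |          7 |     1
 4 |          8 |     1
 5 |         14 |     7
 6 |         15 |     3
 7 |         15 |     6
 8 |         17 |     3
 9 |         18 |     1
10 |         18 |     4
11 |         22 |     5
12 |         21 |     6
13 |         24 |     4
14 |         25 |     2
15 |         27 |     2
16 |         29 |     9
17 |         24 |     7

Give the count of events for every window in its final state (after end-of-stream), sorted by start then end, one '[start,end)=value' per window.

[0,14)=5 [14,35)=13

i=0 t=0 v=7: → [0,6); WM=-1
i=1 t=5 v=8: → [0,11); WM=4
i=2 t=6 v=3: → [0,12); WM=5
i=3 t=7 v=1: → [0,13); WM=6
i=4 t=8 v=1: → [0,14); WM=7
i=5 t=14 v=7: → [14,20); WM=13
i=6 t=15 v=3: → [14,21); WM=14
i=7 t=15 v=6: → [14,21); WM=14
i=8 t=17 v=3: → [14,23); WM=16
i=9 t=18 v=1: → [14,24); WM=17
i=10 t=18 v=4: → [14,24); WM=17
i=11 t=22 v=5: → [14,28); WM=21
i=12 t=21 v=6: → [14,28); WM=21
i=13 t=24 v=4: → [14,30); WM=23
i=14 t=25 v=2: → [14,31); WM=24
i=15 t=27 v=2: → [14,33); WM=26
i=16 t=29 v=9: → [14,35); WM=28
i=17 t=24 v=7: → [14,35); WM=28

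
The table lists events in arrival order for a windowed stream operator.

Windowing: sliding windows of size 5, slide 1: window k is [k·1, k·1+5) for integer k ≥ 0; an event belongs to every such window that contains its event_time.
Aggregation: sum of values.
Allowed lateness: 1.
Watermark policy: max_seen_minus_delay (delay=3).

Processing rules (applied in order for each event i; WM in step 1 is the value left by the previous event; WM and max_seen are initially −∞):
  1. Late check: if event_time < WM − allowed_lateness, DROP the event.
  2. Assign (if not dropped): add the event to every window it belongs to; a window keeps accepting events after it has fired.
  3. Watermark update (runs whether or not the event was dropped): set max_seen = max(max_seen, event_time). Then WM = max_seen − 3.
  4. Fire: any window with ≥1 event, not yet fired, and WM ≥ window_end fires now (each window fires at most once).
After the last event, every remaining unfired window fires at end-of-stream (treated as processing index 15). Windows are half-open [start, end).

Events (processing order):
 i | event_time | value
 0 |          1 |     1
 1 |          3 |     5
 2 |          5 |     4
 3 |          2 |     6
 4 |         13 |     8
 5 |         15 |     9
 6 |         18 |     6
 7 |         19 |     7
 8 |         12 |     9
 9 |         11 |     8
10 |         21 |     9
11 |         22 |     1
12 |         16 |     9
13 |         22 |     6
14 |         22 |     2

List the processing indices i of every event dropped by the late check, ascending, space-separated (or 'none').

i=0 t=1 v=1: → [1,6),[0,5); WM=-2
i=1 t=3 v=5: → [3,8),[2,7),[1,6),[0,5); WM=0
i=2 t=5 v=4: → [5,10),[4,9),[3,8),[2,7),[1,6); WM=2
i=3 t=2 v=6: → [2,7),[1,6),[0,5); WM=2
i=4 t=13 v=8: → [13,18),[12,17),[11,16),[10,15),[9,14); WM=10; [0,5) fires=12 [1,6) fires=16 [2,7) fires=15 [3,8) fires=9 [4,9) fires=4 [5,10) fires=4
i=5 t=15 v=9: → [15,20),[14,19),[13,18),[12,17),[11,16); WM=12
i=6 t=18 v=6: → [18,23),[17,22),[16,21),[15,20),[14,19); WM=15; [9,14) fires=8 [10,15) fires=8
i=7 t=19 v=7: → [19,24),[18,23),[17,22),[16,21),[15,20); WM=16; [11,16) fires=17
i=8 t=12 v=9: DROP (t<16-1); WM=16
i=9 t=11 v=8: DROP (t<16-1); WM=16
i=10 t=21 v=9: → [21,26),[20,25),[19,24),[18,23),[17,22); WM=18; [12,17) fires=17 [13,18) fires=17
i=11 t=22 v=1: → [22,27),[21,26),[20,25),[19,24),[18,23); WM=19; [14,19) fires=15
i=12 t=16 v=9: DROP (t<19-1); WM=19
i=13 t=22 v=6: → [22,27),[21,26),[20,25),[19,24),[18,23); WM=19
i=14 t=22 v=2: → [22,27),[21,26),[20,25),[19,24),[18,23); WM=19

8 9 12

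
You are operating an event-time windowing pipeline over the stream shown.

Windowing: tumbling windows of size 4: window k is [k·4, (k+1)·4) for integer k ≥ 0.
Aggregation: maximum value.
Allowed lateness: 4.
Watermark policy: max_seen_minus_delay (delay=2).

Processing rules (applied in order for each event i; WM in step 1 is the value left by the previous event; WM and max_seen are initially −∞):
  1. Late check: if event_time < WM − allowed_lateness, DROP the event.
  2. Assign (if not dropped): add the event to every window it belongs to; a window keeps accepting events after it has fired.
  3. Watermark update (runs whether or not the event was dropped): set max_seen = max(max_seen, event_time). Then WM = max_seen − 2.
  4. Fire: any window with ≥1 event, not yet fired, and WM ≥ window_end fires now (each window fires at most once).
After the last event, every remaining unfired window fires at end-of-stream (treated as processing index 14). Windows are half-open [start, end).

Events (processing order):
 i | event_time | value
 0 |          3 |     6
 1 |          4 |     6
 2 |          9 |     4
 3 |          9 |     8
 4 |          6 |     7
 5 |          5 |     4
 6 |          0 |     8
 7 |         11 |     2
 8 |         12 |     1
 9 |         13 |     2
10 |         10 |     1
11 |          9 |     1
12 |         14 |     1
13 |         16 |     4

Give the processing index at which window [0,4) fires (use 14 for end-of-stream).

2

i=0 t=3 v=6: → [0,4); WM=1
i=1 t=4 v=6: → [4,8); WM=2
i=2 t=9 v=4: → [8,12); WM=7; [0,4) fires=6
i=3 t=9 v=8: → [8,12); WM=7
i=4 t=6 v=7: → [4,8); WM=7
i=5 t=5 v=4: → [4,8); WM=7
i=6 t=0 v=8: DROP (t<7-4); WM=7
i=7 t=11 v=2: → [8,12); WM=9; [4,8) fires=7
i=8 t=12 v=1: → [12,16); WM=10
i=9 t=13 v=2: → [12,16); WM=11
i=10 t=10 v=1: → [8,12); WM=11
i=11 t=9 v=1: → [8,12); WM=11
i=12 t=14 v=1: → [12,16); WM=12; [8,12) fires=8
i=13 t=16 v=4: → [16,20); WM=14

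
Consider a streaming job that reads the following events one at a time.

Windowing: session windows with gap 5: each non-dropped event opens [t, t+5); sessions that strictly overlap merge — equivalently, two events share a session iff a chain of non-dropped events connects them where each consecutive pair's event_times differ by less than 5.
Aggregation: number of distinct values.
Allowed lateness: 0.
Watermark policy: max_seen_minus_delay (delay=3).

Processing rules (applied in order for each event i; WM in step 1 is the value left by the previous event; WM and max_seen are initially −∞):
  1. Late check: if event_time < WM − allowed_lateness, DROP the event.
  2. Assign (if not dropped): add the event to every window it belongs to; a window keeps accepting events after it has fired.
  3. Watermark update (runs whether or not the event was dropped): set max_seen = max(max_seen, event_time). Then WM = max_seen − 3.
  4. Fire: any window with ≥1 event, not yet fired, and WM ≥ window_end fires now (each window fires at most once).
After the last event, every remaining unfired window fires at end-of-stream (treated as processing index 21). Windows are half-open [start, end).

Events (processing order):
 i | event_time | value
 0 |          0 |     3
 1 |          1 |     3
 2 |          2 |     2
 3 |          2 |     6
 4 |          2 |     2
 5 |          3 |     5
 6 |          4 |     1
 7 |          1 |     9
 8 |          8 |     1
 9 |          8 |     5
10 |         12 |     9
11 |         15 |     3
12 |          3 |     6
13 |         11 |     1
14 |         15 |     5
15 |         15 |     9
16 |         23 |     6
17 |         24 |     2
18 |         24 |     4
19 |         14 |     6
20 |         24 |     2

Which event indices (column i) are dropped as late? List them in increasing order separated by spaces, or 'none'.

12 13 19

i=0 t=0 v=3: → [0,5); WM=-3
i=1 t=1 v=3: → [0,6); WM=-2
i=2 t=2 v=2: → [0,7); WM=-1
i=3 t=2 v=6: → [0,7); WM=-1
i=4 t=2 v=2: → [0,7); WM=-1
i=5 t=3 v=5: → [0,8); WM=0
i=6 t=4 v=1: → [0,9); WM=1
i=7 t=1 v=9: → [0,9); WM=1
i=8 t=8 v=1: → [0,13); WM=5
i=9 t=8 v=5: → [0,13); WM=5
i=10 t=12 v=9: → [0,17); WM=9
i=11 t=15 v=3: → [0,20); WM=12
i=12 t=3 v=6: DROP (t<12-0); WM=12
i=13 t=11 v=1: DROP (t<12-0); WM=12
i=14 t=15 v=5: → [0,20); WM=12
i=15 t=15 v=9: → [0,20); WM=12
i=16 t=23 v=6: → [23,28); WM=20
i=17 t=24 v=2: → [23,29); WM=21
i=18 t=24 v=4: → [23,29); WM=21
i=19 t=14 v=6: DROP (t<21-0); WM=21
i=20 t=24 v=2: → [23,29); WM=21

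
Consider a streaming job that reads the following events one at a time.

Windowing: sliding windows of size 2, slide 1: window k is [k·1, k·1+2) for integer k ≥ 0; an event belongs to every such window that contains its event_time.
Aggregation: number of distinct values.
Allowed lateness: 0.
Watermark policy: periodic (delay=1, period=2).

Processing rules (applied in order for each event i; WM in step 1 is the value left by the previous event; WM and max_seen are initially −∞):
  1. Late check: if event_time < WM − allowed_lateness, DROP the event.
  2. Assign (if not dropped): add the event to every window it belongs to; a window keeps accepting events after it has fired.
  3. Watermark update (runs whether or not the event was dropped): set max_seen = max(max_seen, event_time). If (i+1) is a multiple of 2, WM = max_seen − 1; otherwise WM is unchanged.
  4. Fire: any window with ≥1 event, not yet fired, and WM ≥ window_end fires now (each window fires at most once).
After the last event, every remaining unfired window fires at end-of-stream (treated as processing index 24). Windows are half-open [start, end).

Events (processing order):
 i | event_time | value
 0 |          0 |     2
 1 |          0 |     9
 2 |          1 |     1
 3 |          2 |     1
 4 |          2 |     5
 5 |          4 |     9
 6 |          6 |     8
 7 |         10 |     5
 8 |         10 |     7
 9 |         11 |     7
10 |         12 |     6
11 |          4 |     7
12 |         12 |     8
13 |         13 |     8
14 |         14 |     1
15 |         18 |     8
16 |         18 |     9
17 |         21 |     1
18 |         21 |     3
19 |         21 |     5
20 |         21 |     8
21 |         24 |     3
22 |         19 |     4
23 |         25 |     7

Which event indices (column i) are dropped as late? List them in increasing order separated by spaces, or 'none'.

i=0 t=0 v=2: → [0,2); WM=−∞
i=1 t=0 v=9: → [0,2); WM=-1
i=2 t=1 v=1: → [1,3),[0,2); WM=-1
i=3 t=2 v=1: → [2,4),[1,3); WM=1
i=4 t=2 v=5: → [2,4),[1,3); WM=1
i=5 t=4 v=9: → [4,6),[3,5); WM=3; [0,2) fires=3 [1,3) fires=2
i=6 t=6 v=8: → [6,8),[5,7); WM=3
i=7 t=10 v=5: → [10,12),[9,11); WM=9; [2,4) fires=2 [3,5) fires=1 [4,6) fires=1 [5,7) fires=1 [6,8) fires=1
i=8 t=10 v=7: → [10,12),[9,11); WM=9
i=9 t=11 v=7: → [11,13),[10,12); WM=10
i=10 t=12 v=6: → [12,14),[11,13); WM=10
i=11 t=4 v=7: DROP (t<10-0); WM=11; [9,11) fires=2
i=12 t=12 v=8: → [12,14),[11,13); WM=11
i=13 t=13 v=8: → [13,15),[12,14); WM=12; [10,12) fires=2
i=14 t=14 v=1: → [14,16),[13,15); WM=12
i=15 t=18 v=8: → [18,20),[17,19); WM=17; [11,13) fires=3 [12,14) fires=2 [13,15) fires=2 [14,16) fires=1
i=16 t=18 v=9: → [18,20),[17,19); WM=17
i=17 t=21 v=1: → [21,23),[20,22); WM=20; [17,19) fires=2 [18,20) fires=2
i=18 t=21 v=3: → [21,23),[20,22); WM=20
i=19 t=21 v=5: → [21,23),[20,22); WM=20
i=20 t=21 v=8: → [21,23),[20,22); WM=20
i=21 t=24 v=3: → [24,26),[23,25); WM=23; [20,22) fires=4 [21,23) fires=4
i=22 t=19 v=4: DROP (t<23-0); WM=23
i=23 t=25 v=7: → [25,27),[24,26); WM=24

11 22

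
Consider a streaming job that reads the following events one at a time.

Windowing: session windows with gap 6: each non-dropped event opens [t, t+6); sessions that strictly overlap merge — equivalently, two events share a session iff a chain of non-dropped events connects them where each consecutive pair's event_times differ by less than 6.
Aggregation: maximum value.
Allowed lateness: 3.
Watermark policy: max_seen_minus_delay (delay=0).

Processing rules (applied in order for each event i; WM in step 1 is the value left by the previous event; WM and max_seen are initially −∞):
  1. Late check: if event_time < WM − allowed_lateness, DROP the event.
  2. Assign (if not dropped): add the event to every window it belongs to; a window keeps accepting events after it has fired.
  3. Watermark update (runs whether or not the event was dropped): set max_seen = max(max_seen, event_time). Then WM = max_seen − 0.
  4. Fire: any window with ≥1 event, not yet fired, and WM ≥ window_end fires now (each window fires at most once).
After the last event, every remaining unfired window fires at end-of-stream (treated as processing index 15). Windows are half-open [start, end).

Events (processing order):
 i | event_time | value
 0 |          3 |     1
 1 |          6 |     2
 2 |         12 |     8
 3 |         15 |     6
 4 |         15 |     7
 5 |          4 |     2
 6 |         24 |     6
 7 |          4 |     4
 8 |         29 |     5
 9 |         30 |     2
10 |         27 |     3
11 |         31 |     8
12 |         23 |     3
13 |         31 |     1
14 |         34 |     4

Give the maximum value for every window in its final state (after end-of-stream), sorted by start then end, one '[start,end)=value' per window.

[3,12)=2 [12,21)=8 [24,40)=8

i=0 t=3 v=1: → [3,9); WM=3
i=1 t=6 v=2: → [3,12); WM=6
i=2 t=12 v=8: → [12,18); WM=12
i=3 t=15 v=6: → [12,21); WM=15
i=4 t=15 v=7: → [12,21); WM=15
i=5 t=4 v=2: DROP (t<15-3); WM=15
i=6 t=24 v=6: → [24,30); WM=24
i=7 t=4 v=4: DROP (t<24-3); WM=24
i=8 t=29 v=5: → [24,35); WM=29
i=9 t=30 v=2: → [24,36); WM=30
i=10 t=27 v=3: → [24,36); WM=30
i=11 t=31 v=8: → [24,37); WM=31
i=12 t=23 v=3: DROP (t<31-3); WM=31
i=13 t=31 v=1: → [24,37); WM=31
i=14 t=34 v=4: → [24,40); WM=34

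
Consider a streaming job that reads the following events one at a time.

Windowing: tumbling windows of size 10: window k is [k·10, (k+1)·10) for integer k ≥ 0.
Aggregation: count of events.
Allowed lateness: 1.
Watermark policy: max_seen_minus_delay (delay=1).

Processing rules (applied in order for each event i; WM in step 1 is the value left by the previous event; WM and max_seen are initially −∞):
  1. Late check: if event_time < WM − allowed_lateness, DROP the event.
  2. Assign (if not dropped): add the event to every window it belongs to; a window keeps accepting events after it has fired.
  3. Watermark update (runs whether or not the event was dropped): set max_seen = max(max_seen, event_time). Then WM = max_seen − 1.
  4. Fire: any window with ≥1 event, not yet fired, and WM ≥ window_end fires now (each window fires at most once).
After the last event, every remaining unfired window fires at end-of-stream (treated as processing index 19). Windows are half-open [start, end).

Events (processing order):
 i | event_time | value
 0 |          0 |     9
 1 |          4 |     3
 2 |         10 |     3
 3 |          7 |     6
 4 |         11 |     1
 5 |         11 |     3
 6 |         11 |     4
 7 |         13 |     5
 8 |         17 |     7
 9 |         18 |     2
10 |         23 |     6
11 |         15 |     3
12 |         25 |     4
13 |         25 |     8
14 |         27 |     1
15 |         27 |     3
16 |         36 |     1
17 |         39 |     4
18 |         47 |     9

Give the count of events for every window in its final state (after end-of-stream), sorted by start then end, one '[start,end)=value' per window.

i=0 t=0 v=9: → [0,10); WM=-1
i=1 t=4 v=3: → [0,10); WM=3
i=2 t=10 v=3: → [10,20); WM=9
i=3 t=7 v=6: DROP (t<9-1); WM=9
i=4 t=11 v=1: → [10,20); WM=10; [0,10) fires=2
i=5 t=11 v=3: → [10,20); WM=10
i=6 t=11 v=4: → [10,20); WM=10
i=7 t=13 v=5: → [10,20); WM=12
i=8 t=17 v=7: → [10,20); WM=16
i=9 t=18 v=2: → [10,20); WM=17
i=10 t=23 v=6: → [20,30); WM=22; [10,20) fires=7
i=11 t=15 v=3: DROP (t<22-1); WM=22
i=12 t=25 v=4: → [20,30); WM=24
i=13 t=25 v=8: → [20,30); WM=24
i=14 t=27 v=1: → [20,30); WM=26
i=15 t=27 v=3: → [20,30); WM=26
i=16 t=36 v=1: → [30,40); WM=35; [20,30) fires=5
i=17 t=39 v=4: → [30,40); WM=38
i=18 t=47 v=9: → [40,50); WM=46; [30,40) fires=2

[0,10)=2 [10,20)=7 [20,30)=5 [30,40)=2 [40,50)=1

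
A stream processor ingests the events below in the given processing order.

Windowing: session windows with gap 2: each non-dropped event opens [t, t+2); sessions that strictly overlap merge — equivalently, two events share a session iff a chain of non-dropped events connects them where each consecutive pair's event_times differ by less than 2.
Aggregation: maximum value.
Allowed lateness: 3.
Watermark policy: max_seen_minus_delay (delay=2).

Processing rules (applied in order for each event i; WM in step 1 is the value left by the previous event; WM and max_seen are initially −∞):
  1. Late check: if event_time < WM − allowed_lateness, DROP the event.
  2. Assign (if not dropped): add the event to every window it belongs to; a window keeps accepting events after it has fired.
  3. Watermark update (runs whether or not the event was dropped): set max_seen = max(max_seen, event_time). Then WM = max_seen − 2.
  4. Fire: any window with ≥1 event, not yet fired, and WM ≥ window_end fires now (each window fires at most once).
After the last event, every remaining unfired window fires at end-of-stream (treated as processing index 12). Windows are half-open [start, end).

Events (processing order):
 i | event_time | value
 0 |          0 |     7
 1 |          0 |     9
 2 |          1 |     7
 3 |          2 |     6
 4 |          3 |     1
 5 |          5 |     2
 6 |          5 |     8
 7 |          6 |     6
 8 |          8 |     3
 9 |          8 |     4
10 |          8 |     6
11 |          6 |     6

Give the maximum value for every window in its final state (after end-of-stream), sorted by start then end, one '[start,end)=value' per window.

[0,5)=9 [5,8)=8 [8,10)=6

i=0 t=0 v=7: → [0,2); WM=-2
i=1 t=0 v=9: → [0,2); WM=-2
i=2 t=1 v=7: → [0,3); WM=-1
i=3 t=2 v=6: → [0,4); WM=0
i=4 t=3 v=1: → [0,5); WM=1
i=5 t=5 v=2: → [5,7); WM=3
i=6 t=5 v=8: → [5,7); WM=3
i=7 t=6 v=6: → [5,8); WM=4
i=8 t=8 v=3: → [8,10); WM=6
i=9 t=8 v=4: → [8,10); WM=6
i=10 t=8 v=6: → [8,10); WM=6
i=11 t=6 v=6: → [5,8); WM=6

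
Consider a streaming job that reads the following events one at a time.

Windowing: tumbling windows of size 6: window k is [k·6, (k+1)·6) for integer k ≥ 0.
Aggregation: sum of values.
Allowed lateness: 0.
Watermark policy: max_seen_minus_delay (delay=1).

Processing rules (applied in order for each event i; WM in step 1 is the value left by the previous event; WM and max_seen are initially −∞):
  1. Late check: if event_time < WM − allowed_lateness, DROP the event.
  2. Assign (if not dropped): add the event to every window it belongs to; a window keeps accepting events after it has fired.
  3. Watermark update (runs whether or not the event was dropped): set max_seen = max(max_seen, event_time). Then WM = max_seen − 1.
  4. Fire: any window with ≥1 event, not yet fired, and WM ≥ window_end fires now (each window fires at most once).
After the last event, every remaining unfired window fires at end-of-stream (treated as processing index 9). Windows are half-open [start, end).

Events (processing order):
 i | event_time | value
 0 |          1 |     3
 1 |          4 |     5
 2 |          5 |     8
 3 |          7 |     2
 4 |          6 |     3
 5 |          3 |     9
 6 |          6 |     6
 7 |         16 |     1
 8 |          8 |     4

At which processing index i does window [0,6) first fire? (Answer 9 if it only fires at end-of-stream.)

i=0 t=1 v=3: → [0,6); WM=0
i=1 t=4 v=5: → [0,6); WM=3
i=2 t=5 v=8: → [0,6); WM=4
i=3 t=7 v=2: → [6,12); WM=6; [0,6) fires=16
i=4 t=6 v=3: → [6,12); WM=6
i=5 t=3 v=9: DROP (t<6-0); WM=6
i=6 t=6 v=6: → [6,12); WM=6
i=7 t=16 v=1: → [12,18); WM=15; [6,12) fires=11
i=8 t=8 v=4: DROP (t<15-0); WM=15

3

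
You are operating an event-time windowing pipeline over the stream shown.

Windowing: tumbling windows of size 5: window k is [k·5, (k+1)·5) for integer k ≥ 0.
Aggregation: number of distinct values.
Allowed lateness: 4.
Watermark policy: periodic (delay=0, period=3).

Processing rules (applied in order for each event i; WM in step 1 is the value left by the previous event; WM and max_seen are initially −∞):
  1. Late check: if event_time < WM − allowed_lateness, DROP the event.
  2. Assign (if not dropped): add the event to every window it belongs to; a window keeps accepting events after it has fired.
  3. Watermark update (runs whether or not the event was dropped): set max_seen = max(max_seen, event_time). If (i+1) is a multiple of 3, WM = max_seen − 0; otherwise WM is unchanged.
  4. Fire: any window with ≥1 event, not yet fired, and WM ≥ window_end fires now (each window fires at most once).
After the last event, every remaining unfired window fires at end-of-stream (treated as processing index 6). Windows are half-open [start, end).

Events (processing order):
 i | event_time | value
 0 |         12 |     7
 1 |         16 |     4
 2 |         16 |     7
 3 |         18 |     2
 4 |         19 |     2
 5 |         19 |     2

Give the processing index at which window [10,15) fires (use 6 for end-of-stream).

2

i=0 t=12 v=7: → [10,15); WM=−∞
i=1 t=16 v=4: → [15,20); WM=−∞
i=2 t=16 v=7: → [15,20); WM=16; [10,15) fires=1
i=3 t=18 v=2: → [15,20); WM=16
i=4 t=19 v=2: → [15,20); WM=16
i=5 t=19 v=2: → [15,20); WM=19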